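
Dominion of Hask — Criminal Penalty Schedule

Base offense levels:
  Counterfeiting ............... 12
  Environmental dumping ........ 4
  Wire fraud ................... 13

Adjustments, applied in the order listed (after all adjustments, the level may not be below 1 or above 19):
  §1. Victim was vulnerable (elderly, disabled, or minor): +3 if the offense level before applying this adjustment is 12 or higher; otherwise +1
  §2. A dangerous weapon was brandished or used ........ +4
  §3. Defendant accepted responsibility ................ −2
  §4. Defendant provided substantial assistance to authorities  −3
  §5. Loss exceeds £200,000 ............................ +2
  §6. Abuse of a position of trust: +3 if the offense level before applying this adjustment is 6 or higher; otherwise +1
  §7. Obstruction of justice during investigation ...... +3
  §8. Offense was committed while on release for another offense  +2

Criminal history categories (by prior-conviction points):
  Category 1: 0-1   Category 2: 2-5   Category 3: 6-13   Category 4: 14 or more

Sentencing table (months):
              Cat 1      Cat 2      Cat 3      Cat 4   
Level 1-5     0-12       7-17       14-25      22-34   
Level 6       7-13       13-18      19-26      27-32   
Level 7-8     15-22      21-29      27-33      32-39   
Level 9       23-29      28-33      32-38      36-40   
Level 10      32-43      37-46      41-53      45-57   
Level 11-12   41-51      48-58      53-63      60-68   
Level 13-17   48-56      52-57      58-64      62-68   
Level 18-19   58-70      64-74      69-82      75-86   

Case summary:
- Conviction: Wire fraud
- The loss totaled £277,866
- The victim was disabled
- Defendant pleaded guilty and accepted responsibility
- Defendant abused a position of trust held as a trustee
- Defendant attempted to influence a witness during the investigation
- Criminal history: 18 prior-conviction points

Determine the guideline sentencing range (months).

75-86 months

Base offense level for wire fraud: 13.
§1 applies (level before this adjustment is 13 ≥ 12, so +3): 13 + 3 = 16.
§3 applies: 16 − 2 = 14.
§4 does not apply.
§5 applies: 14 + 2 = 16.
§6 applies (level before this adjustment is 16 ≥ 6, so +3): 16 + 3 = 19.
§7 applies: 19 + 3 = 22.
Level 22 exceeds the maximum of 19; capped at 19.
Final offense level: 19.
Criminal history: 18 prior points → Category 4 (14+).
Level 19 falls in the 18-19 band.
Grid: Level 18-19 × Category 4 = 75-86 months.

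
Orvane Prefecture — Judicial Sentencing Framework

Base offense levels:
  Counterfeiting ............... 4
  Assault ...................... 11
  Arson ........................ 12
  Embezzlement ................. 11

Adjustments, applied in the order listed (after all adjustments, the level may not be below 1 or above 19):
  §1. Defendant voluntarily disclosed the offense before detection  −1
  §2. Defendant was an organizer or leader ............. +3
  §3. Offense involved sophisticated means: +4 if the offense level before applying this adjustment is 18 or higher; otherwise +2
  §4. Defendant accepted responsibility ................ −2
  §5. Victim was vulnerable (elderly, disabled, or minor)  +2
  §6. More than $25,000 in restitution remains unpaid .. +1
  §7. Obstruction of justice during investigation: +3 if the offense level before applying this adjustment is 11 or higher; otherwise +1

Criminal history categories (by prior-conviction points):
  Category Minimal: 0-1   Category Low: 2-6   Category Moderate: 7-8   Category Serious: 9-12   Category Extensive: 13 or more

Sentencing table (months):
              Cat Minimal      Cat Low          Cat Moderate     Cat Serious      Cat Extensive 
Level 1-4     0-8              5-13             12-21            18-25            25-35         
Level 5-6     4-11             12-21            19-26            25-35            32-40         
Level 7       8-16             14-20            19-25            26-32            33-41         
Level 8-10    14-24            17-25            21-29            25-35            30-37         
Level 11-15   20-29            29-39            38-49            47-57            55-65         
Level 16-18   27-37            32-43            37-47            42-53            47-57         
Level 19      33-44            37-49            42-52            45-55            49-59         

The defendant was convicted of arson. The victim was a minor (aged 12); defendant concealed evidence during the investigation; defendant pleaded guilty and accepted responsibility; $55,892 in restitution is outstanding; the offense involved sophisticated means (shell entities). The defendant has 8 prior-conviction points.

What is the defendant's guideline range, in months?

37-47 months

Base offense level for arson: 12.
§2 does not apply.
§3 applies (level before this adjustment is 12 < 18, so +2): 12 + 2 = 14.
§4 applies: 14 − 2 = 12.
§5 applies: 12 + 2 = 14.
§6 applies: 14 + 1 = 15.
§7 applies (level before this adjustment is 15 ≥ 11, so +3): 15 + 3 = 18.
Final offense level: 18.
Criminal history: 8 prior points → Category Moderate (7-8).
Level 18 falls in the 16-18 band.
Grid: Level 16-18 × Category Moderate = 37-47 months.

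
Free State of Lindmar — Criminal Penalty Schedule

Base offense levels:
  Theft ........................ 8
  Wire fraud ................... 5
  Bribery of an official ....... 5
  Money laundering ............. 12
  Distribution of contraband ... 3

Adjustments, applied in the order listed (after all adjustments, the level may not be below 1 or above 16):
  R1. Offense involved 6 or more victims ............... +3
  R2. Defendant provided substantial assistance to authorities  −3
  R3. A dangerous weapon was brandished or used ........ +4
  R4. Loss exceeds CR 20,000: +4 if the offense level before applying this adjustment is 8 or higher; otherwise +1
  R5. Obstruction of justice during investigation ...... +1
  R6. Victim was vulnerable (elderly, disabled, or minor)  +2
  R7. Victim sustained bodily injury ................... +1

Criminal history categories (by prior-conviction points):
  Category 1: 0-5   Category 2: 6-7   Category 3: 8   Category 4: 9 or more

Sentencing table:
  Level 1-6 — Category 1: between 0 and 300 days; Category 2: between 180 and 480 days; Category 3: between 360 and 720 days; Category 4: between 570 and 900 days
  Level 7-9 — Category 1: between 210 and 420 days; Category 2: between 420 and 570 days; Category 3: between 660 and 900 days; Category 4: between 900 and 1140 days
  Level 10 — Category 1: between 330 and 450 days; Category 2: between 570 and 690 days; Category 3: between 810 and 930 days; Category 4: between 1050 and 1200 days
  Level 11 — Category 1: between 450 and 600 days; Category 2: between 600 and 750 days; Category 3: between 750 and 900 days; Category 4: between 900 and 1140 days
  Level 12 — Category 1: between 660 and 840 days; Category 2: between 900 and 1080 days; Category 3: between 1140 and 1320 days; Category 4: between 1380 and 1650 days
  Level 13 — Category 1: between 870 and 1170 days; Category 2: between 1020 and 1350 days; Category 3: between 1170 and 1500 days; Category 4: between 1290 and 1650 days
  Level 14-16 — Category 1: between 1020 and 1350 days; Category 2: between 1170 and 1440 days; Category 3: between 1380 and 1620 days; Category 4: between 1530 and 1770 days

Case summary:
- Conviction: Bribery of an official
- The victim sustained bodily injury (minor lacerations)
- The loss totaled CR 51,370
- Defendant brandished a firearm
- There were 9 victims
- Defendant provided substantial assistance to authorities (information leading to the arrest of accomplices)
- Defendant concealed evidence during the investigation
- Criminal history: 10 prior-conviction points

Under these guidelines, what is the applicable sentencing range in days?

1530-1770 days

Base offense level for bribery of an official: 5.
R1 applies: 5 + 3 = 8.
R2 applies: 8 − 3 = 5.
R3 applies: 5 + 4 = 9.
R4 applies (level before this adjustment is 9 ≥ 8, so +4): 9 + 4 = 13.
R5 applies: 13 + 1 = 14.
R6 does not apply.
R7 applies: 14 + 1 = 15.
Final offense level: 15.
Criminal history: 10 prior points → Category 4 (9+).
Level 15 falls in the 14-16 band.
Grid: Level 14-16 × Category 4 = 1530-1770 days.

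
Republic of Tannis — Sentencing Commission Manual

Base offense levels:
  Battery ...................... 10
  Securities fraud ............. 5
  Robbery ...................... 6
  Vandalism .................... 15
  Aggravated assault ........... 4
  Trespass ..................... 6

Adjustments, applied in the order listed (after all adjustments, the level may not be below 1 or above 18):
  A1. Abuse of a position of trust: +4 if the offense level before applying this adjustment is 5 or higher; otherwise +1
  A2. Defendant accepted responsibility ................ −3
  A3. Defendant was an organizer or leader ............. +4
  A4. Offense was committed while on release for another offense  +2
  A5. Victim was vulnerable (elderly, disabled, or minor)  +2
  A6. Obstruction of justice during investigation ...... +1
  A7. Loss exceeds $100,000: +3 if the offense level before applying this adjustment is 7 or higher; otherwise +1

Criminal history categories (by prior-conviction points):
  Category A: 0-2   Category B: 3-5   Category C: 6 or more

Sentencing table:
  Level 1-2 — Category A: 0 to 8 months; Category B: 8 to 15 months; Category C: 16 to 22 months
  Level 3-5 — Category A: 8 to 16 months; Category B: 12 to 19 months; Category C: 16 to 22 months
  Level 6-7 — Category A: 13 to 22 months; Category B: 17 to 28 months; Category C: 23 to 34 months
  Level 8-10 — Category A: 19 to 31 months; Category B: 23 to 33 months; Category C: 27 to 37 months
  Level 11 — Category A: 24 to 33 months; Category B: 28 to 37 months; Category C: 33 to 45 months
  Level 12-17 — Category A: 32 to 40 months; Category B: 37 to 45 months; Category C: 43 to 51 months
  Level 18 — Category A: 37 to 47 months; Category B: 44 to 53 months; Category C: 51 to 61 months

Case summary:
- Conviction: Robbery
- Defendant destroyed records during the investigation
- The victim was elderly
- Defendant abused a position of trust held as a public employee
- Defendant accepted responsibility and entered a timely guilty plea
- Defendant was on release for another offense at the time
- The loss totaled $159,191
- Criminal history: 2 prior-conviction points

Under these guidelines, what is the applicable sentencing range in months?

Base offense level for robbery: 6.
A1 applies (level before this adjustment is 6 ≥ 5, so +4): 6 + 4 = 10.
A2 applies: 10 − 3 = 7.
A4 applies: 7 + 2 = 9.
A5 applies: 9 + 2 = 11.
A6 applies: 11 + 1 = 12.
A7 applies (level before this adjustment is 12 ≥ 7, so +3): 12 + 3 = 15.
Final offense level: 15.
Criminal history: 2 prior points → Category A (0-2).
Level 15 falls in the 12-17 band.
Grid: Level 12-17 × Category A = 32-40 months.

32-40 months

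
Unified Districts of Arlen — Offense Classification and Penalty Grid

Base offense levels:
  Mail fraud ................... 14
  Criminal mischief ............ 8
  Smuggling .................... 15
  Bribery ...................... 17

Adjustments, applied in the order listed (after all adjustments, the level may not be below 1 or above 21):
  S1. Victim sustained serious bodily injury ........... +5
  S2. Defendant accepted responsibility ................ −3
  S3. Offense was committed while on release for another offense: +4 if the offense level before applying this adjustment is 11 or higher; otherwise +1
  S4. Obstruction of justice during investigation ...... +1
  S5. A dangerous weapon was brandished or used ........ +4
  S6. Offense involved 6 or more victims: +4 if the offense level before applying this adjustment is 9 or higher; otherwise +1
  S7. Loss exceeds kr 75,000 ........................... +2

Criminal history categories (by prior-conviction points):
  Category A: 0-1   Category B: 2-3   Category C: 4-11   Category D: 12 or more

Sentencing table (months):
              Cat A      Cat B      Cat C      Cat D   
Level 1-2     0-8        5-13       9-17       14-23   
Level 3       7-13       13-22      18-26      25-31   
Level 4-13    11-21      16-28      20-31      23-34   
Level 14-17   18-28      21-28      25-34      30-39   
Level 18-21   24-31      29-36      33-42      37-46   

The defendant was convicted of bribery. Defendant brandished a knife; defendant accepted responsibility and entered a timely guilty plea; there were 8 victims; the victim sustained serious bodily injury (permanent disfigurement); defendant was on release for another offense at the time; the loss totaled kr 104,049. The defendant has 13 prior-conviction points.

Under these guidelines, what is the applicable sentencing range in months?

Base offense level for bribery: 17.
S1 applies: 17 + 5 = 22.
S2 applies: 22 − 3 = 19.
S3 applies (level before this adjustment is 19 ≥ 11, so +4): 19 + 4 = 23.
S4 does not apply.
S5 applies: 23 + 4 = 27.
S6 applies (level before this adjustment is 27 ≥ 9, so +4): 27 + 4 = 31.
S7 applies: 31 + 2 = 33.
Level 33 exceeds the maximum of 21; capped at 21.
Final offense level: 21.
Criminal history: 13 prior points → Category D (12+).
Level 21 falls in the 18-21 band.
Grid: Level 18-21 × Category D = 37-46 months.

37-46 months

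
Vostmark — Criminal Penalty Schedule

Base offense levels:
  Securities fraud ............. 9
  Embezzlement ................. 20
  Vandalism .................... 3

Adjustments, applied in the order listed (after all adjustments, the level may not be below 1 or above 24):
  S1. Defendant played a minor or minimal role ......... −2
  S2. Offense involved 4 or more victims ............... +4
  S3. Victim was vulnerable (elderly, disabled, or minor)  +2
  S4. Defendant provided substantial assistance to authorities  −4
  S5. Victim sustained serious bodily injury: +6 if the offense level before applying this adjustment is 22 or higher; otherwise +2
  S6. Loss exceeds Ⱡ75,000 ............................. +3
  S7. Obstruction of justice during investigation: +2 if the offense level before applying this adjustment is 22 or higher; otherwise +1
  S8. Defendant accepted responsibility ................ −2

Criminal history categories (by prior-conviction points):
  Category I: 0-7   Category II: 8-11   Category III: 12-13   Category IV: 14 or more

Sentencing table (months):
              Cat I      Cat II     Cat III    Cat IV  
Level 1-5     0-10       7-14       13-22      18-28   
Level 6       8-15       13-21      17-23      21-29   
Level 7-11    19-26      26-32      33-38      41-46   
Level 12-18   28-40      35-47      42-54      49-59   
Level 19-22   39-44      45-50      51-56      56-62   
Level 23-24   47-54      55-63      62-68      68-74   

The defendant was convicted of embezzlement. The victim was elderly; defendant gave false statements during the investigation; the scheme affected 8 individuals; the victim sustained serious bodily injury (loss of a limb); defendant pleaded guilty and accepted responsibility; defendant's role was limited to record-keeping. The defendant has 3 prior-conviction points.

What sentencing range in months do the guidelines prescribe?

Base offense level for embezzlement: 20.
S1 applies: 20 − 2 = 18.
S2 applies: 18 + 4 = 22.
S3 applies: 22 + 2 = 24.
S4 does not apply.
S5 applies (level before this adjustment is 24 ≥ 22, so +6): 24 + 6 = 30.
S6 does not apply.
S7 applies (level before this adjustment is 30 ≥ 22, so +2): 30 + 2 = 32.
S8 applies: 32 − 2 = 30.
Level 30 exceeds the maximum of 24; capped at 24.
Final offense level: 24.
Criminal history: 3 prior points → Category I (0-7).
Level 24 falls in the 23-24 band.
Grid: Level 23-24 × Category I = 47-54 months.

47-54 months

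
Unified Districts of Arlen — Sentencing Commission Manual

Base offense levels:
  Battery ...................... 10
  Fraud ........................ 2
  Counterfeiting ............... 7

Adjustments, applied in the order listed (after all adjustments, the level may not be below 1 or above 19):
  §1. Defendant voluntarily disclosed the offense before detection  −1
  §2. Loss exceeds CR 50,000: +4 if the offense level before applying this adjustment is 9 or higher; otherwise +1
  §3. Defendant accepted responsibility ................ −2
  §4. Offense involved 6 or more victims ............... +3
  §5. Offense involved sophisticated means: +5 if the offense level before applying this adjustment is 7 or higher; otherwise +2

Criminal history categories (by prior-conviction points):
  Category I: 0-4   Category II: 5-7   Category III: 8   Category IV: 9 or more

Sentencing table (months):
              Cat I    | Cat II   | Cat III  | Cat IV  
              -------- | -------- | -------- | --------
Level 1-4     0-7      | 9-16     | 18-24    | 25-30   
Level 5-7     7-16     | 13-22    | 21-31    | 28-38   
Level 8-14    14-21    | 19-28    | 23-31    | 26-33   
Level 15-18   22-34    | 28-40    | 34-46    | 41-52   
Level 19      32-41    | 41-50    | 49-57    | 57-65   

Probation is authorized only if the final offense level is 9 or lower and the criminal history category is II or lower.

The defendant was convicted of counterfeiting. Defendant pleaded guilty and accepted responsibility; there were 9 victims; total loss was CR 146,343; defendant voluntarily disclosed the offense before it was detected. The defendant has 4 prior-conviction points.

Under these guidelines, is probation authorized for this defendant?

Base offense level for counterfeiting: 7.
§1 applies: 7 − 1 = 6.
§2 applies (level before this adjustment is 6 < 9, so +1): 6 + 1 = 7.
§3 applies: 7 − 2 = 5.
§4 applies: 5 + 3 = 8.
Final offense level: 8.
Criminal history: 4 prior points → Category I (0-4).
Level 8 falls in the 8-14 band.
Grid: Level 8-14 × Category I = 14-21 months.
Probation check: level 8 ≤ 9 and category I ≤ II → eligible.

Yes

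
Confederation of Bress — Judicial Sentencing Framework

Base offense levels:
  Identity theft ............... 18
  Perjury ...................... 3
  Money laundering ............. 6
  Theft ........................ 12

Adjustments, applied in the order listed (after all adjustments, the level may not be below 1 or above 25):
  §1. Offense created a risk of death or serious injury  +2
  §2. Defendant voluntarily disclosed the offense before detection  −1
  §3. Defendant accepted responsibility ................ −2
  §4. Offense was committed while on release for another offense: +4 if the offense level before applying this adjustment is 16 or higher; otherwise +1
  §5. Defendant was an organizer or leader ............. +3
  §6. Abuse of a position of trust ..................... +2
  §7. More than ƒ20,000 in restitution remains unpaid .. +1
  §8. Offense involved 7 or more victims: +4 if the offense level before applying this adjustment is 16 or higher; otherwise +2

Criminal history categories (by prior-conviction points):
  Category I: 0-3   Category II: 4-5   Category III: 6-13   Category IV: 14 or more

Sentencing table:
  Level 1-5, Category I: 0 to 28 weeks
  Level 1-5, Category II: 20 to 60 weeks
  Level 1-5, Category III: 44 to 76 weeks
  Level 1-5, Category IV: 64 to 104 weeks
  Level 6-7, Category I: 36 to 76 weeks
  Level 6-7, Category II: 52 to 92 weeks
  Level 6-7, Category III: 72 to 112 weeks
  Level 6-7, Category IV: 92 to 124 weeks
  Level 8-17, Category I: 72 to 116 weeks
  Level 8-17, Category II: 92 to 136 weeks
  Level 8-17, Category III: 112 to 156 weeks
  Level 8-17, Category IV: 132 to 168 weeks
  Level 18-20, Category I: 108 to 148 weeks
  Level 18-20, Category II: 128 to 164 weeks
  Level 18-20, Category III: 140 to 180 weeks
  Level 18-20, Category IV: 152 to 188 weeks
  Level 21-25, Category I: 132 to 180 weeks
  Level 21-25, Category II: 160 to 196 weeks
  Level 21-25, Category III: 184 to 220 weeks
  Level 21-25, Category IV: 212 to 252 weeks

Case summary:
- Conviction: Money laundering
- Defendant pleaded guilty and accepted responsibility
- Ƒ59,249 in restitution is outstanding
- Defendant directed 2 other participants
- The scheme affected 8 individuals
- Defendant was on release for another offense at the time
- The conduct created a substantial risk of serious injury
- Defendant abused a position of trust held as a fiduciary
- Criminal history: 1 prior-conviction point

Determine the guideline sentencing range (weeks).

Base offense level for money laundering: 6.
§1 applies: 6 + 2 = 8.
§2 does not apply.
§3 applies: 8 − 2 = 6.
§4 applies (level before this adjustment is 6 < 16, so +1): 6 + 1 = 7.
§5 applies: 7 + 3 = 10.
§6 applies: 10 + 2 = 12.
§7 applies: 12 + 1 = 13.
§8 applies (level before this adjustment is 13 < 16, so +2): 13 + 2 = 15.
Final offense level: 15.
Criminal history: 1 prior point → Category I (0-3).
Level 15 falls in the 8-17 band.
Grid: Level 8-17 × Category I = 72-116 weeks.

72-116 weeks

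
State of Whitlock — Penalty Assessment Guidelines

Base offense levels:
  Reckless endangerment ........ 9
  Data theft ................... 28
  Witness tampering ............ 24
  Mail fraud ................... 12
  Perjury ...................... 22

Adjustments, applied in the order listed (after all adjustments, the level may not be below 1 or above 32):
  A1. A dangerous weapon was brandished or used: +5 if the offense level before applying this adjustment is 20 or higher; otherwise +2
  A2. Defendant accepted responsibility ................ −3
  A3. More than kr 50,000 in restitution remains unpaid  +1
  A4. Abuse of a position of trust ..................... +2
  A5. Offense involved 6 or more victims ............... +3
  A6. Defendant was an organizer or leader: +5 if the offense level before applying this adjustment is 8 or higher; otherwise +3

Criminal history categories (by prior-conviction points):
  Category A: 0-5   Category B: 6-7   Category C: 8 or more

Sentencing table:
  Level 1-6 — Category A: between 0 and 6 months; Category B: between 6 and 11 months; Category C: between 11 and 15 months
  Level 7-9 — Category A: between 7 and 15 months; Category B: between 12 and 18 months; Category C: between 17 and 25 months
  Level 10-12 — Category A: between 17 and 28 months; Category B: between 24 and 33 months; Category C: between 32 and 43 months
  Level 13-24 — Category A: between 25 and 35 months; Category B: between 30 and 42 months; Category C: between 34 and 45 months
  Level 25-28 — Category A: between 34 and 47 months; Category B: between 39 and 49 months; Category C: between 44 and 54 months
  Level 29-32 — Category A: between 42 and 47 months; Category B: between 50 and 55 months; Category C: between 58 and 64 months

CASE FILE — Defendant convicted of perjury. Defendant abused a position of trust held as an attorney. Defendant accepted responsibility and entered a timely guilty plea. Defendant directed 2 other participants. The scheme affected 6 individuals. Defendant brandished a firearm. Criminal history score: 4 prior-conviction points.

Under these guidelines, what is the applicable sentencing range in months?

42-47 months

Base offense level for perjury: 22.
A1 applies (level before this adjustment is 22 ≥ 20, so +5): 22 + 5 = 27.
A2 applies: 27 − 3 = 24.
A3 does not apply.
A4 applies: 24 + 2 = 26.
A5 applies: 26 + 3 = 29.
A6 applies (level before this adjustment is 29 ≥ 8, so +5): 29 + 5 = 34.
Level 34 exceeds the maximum of 32; capped at 32.
Final offense level: 32.
Criminal history: 4 prior points → Category A (0-5).
Level 32 falls in the 29-32 band.
Grid: Level 29-32 × Category A = 42-47 months.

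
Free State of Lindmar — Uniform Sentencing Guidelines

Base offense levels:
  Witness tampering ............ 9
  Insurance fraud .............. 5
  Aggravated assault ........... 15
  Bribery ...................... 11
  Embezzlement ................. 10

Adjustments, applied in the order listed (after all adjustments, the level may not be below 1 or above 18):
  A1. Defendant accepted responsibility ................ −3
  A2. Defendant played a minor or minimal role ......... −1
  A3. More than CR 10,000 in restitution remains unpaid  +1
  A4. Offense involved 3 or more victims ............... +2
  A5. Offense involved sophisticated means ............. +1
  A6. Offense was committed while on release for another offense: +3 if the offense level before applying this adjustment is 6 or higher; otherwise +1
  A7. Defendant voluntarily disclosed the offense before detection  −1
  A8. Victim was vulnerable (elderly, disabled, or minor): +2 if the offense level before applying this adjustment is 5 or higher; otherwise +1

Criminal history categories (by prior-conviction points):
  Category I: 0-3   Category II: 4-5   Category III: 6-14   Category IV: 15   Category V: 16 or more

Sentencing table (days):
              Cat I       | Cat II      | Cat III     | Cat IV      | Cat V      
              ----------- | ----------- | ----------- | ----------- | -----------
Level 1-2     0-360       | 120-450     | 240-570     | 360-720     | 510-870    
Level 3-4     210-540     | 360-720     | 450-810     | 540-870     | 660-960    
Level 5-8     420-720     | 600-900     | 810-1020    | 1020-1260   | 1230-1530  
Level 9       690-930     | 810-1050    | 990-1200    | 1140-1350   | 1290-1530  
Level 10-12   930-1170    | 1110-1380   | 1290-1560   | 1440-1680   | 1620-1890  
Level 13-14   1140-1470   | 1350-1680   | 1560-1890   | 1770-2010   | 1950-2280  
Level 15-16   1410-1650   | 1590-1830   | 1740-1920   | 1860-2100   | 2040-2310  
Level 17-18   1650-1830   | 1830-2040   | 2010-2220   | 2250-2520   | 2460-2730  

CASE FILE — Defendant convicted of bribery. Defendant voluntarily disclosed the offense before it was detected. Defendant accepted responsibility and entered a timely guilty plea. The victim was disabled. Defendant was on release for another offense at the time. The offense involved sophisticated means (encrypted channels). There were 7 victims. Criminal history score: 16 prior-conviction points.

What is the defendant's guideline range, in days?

2040-2310 days

Base offense level for bribery: 11.
A1 applies: 11 − 3 = 8.
A3 does not apply.
A4 applies: 8 + 2 = 10.
A5 applies: 10 + 1 = 11.
A6 applies (level before this adjustment is 11 ≥ 6, so +3): 11 + 3 = 14.
A7 applies: 14 − 1 = 13.
A8 applies (level before this adjustment is 13 ≥ 5, so +2): 13 + 2 = 15.
Final offense level: 15.
Criminal history: 16 prior points → Category V (16+).
Level 15 falls in the 15-16 band.
Grid: Level 15-16 × Category V = 2040-2310 days.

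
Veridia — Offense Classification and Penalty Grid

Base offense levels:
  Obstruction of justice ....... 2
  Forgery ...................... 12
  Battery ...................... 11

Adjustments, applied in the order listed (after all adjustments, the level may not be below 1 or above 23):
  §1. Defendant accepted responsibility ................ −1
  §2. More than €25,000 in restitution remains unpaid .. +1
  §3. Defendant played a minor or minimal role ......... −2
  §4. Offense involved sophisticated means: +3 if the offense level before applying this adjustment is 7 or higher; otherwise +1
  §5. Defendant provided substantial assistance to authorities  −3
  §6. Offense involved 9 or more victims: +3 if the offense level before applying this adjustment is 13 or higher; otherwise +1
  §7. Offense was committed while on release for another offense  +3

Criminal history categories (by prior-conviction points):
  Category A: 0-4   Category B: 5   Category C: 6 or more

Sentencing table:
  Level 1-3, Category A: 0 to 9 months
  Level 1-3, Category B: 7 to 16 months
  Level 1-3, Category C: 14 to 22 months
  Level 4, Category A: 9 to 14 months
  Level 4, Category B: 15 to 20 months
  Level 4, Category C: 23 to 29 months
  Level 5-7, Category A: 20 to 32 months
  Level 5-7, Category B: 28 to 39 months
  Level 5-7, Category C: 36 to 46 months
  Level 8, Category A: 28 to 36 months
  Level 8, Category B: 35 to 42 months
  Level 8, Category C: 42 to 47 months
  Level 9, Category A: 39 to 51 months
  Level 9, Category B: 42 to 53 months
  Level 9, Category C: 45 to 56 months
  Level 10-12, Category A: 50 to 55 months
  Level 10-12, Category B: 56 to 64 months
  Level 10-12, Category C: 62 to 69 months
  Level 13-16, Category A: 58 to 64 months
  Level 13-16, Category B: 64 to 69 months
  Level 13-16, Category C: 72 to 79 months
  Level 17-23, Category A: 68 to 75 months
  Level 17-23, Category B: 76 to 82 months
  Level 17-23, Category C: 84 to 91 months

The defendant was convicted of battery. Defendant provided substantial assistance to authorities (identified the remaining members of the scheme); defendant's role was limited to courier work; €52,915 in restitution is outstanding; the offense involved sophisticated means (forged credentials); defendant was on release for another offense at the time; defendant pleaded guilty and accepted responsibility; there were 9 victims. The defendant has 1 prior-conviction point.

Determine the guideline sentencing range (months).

Base offense level for battery: 11.
§1 applies: 11 − 1 = 10.
§2 applies: 10 + 1 = 11.
§3 applies: 11 − 2 = 9.
§4 applies (level before this adjustment is 9 ≥ 7, so +3): 9 + 3 = 12.
§5 applies: 12 − 3 = 9.
§6 applies (level before this adjustment is 9 < 13, so +1): 9 + 1 = 10.
§7 applies: 10 + 3 = 13.
Final offense level: 13.
Criminal history: 1 prior point → Category A (0-4).
Level 13 falls in the 13-16 band.
Grid: Level 13-16 × Category A = 58-64 months.

58-64 months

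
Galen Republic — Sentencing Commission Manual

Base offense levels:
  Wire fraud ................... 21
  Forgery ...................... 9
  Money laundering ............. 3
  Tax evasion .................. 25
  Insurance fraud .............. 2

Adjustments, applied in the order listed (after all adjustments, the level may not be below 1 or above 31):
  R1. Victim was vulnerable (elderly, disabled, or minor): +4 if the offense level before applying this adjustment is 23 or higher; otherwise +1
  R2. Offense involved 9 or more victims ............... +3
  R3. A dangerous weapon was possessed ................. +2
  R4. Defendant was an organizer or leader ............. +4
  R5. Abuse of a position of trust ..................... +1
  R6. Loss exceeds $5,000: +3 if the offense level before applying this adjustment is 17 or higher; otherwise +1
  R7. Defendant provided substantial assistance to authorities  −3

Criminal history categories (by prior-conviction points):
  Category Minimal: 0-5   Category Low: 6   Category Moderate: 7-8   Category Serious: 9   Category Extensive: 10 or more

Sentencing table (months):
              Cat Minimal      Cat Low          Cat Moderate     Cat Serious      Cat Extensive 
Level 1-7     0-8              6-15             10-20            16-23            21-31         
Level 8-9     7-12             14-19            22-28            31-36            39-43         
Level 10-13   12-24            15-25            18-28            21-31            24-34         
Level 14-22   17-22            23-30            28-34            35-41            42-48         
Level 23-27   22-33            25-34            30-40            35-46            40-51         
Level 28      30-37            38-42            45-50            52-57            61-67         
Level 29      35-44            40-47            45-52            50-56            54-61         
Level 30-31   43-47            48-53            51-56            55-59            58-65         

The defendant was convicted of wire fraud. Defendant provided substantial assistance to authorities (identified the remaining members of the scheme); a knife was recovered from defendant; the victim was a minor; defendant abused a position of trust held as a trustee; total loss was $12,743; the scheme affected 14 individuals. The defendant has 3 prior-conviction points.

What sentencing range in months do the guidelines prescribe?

30-37 months

Base offense level for wire fraud: 21.
R1 applies (level before this adjustment is 21 < 23, so +1): 21 + 1 = 22.
R2 applies: 22 + 3 = 25.
R3 applies: 25 + 2 = 27.
R5 applies: 27 + 1 = 28.
R6 applies (level before this adjustment is 28 ≥ 17, so +3): 28 + 3 = 31.
R7 applies: 31 − 3 = 28.
Final offense level: 28.
Criminal history: 3 prior points → Category Minimal (0-5).
Level 28 falls in the 28 band.
Grid: Level 28 × Category Minimal = 30-37 months.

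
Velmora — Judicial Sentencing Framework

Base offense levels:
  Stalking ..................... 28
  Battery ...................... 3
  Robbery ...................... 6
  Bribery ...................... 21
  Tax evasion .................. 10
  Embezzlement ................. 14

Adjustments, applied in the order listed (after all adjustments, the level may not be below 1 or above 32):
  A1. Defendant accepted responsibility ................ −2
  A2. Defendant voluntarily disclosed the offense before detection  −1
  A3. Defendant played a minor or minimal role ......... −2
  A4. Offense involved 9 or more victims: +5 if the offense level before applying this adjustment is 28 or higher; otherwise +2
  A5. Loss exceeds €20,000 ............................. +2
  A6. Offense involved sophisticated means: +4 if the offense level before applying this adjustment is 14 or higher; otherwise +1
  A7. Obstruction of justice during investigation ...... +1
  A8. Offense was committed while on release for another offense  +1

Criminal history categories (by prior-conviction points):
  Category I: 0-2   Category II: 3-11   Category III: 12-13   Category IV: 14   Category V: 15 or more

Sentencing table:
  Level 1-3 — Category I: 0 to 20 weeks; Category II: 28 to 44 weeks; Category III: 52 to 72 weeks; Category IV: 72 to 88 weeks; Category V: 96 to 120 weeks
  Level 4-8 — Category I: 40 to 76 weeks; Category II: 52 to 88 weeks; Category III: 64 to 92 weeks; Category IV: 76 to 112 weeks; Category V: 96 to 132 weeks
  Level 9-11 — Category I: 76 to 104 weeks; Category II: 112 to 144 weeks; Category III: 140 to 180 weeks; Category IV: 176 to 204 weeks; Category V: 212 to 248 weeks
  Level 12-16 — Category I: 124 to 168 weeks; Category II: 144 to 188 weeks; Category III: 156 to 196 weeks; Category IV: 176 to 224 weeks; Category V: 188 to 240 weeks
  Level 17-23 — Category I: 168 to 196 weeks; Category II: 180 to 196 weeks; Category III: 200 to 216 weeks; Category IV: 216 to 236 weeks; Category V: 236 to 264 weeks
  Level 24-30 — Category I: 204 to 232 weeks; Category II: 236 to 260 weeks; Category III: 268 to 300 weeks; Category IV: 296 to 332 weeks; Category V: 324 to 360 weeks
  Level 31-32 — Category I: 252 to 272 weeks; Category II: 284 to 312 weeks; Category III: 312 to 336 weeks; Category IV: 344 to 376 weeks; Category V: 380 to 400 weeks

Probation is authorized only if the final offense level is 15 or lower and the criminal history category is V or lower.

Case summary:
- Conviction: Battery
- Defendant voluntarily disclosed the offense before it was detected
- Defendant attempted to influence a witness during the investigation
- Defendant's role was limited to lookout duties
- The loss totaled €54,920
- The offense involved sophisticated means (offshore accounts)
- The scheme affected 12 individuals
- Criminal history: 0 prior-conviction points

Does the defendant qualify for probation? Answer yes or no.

Yes

Base offense level for battery: 3.
A2 applies: 3 − 1 = 2.
A3 applies: 2 − 2 = 0.
A4 applies (level before this adjustment is 0 < 28, so +2): 0 + 2 = 2.
A5 applies: 2 + 2 = 4.
A6 applies (level before this adjustment is 4 < 14, so +1): 4 + 1 = 5.
A7 applies: 5 + 1 = 6.
A8 does not apply.
Final offense level: 6.
Criminal history: 0 prior points → Category I (0-2).
Level 6 falls in the 4-8 band.
Grid: Level 4-8 × Category I = 40-76 weeks.
Probation check: level 6 ≤ 15 and category I ≤ V → eligible.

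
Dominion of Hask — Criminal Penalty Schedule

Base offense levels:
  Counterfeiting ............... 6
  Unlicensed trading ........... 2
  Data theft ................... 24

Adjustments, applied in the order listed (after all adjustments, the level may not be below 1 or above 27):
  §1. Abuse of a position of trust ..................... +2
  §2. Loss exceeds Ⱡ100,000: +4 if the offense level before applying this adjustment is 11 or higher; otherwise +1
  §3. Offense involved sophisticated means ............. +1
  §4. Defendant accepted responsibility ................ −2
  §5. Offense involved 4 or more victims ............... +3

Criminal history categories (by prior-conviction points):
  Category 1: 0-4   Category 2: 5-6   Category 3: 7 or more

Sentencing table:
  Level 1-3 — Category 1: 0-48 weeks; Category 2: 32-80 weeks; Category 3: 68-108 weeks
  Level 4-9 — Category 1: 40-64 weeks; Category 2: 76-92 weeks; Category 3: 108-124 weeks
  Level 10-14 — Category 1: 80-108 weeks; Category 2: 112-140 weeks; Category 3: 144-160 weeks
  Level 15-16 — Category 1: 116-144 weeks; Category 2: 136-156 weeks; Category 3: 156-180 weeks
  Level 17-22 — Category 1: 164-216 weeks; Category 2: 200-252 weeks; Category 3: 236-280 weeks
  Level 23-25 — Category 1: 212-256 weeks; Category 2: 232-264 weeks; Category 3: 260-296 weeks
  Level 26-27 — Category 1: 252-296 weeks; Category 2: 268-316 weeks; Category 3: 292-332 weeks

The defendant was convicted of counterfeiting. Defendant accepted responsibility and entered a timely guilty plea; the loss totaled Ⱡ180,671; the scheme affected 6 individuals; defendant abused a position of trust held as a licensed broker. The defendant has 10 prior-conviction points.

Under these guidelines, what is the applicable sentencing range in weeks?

Base offense level for counterfeiting: 6.
§1 applies: 6 + 2 = 8.
§2 applies (level before this adjustment is 8 < 11, so +1): 8 + 1 = 9.
§4 applies: 9 − 2 = 7.
§5 applies: 7 + 3 = 10.
Final offense level: 10.
Criminal history: 10 prior points → Category 3 (7+).
Level 10 falls in the 10-14 band.
Grid: Level 10-14 × Category 3 = 144-160 weeks.

144-160 weeks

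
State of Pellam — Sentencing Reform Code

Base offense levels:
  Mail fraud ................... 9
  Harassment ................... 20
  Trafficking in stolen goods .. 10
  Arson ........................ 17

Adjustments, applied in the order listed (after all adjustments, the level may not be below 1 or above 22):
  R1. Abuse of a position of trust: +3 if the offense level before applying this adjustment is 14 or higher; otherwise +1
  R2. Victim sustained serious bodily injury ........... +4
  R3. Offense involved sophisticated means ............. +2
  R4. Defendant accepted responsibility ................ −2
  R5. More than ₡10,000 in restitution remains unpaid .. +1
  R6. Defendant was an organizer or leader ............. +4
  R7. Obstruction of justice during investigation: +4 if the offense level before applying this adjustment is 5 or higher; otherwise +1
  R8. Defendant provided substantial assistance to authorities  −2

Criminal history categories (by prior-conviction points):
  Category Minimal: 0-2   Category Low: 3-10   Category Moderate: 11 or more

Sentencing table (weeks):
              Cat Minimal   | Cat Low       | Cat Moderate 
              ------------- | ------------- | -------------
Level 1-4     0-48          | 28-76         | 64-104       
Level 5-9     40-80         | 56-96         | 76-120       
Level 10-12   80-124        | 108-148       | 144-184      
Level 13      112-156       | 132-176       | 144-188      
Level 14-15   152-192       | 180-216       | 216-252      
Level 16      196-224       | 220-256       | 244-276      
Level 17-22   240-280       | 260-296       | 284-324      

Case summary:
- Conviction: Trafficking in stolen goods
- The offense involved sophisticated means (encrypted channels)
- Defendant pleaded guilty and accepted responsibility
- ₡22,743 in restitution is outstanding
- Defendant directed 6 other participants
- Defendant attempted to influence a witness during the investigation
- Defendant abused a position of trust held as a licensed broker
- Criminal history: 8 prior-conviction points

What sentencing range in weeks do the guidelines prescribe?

Base offense level for trafficking in stolen goods: 10.
R1 applies (level before this adjustment is 10 < 14, so +1): 10 + 1 = 11.
R2 does not apply.
R3 applies: 11 + 2 = 13.
R4 applies: 13 − 2 = 11.
R5 applies: 11 + 1 = 12.
R6 applies: 12 + 4 = 16.
R7 applies (level before this adjustment is 16 ≥ 5, so +4): 16 + 4 = 20.
R8 does not apply.
Final offense level: 20.
Criminal history: 8 prior points → Category Low (3-10).
Level 20 falls in the 17-22 band.
Grid: Level 17-22 × Category Low = 260-296 weeks.

260-296 weeks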